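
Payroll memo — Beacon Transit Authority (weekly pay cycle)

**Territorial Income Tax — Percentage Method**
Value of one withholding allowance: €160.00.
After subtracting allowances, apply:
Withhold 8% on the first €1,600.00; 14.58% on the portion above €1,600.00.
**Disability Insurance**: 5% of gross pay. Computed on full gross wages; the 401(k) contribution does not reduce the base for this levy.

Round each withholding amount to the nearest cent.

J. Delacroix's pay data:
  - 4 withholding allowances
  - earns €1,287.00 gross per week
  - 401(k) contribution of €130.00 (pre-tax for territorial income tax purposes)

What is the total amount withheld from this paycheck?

Territorial Income Tax: taxable = €1,287.00 − €130.00 − 4×€160.00 = €517.00
  8% × €517.00 = €41.36
Disability Insurance: 5% × €1,287.00 = €64.35
Total: €41.36 + €64.35 = €105.71

€105.71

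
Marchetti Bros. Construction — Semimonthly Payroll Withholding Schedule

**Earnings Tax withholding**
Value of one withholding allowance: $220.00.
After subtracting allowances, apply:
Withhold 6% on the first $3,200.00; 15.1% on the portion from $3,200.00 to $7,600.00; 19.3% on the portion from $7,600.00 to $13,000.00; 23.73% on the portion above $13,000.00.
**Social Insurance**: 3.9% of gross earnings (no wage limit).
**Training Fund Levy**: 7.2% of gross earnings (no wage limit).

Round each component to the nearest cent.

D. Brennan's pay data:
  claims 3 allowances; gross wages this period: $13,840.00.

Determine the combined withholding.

Earnings Tax: taxable = $13,840.00 − 3×$220.00 = $13,180.00
  $1,898.60 + 23.73% × ($13,180.00 − $13,000.00) = $1,898.60 + 23.73% × $180.00 = $1,941.31
Social Insurance: 3.9% × $13,840.00 = $539.76
Training Fund Levy: 7.2% × $13,840.00 = $996.48
Total: $1,941.31 + $539.76 + $996.48 = $3,477.55

$3,477.55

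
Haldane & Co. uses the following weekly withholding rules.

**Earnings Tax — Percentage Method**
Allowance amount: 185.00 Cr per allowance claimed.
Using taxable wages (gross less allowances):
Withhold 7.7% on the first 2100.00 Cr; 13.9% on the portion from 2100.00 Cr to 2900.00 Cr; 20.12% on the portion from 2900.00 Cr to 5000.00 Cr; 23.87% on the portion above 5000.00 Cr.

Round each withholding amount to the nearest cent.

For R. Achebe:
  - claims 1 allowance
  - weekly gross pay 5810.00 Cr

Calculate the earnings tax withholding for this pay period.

Earnings Tax: taxable = 5810.00 Cr − 1×185.00 Cr = 5625.00 Cr
  695.42 Cr + 23.87% × (5625.00 Cr − 5000.00 Cr) = 695.42 Cr + 23.87% × 625.00 Cr = 844.61 Cr

844.61 Cr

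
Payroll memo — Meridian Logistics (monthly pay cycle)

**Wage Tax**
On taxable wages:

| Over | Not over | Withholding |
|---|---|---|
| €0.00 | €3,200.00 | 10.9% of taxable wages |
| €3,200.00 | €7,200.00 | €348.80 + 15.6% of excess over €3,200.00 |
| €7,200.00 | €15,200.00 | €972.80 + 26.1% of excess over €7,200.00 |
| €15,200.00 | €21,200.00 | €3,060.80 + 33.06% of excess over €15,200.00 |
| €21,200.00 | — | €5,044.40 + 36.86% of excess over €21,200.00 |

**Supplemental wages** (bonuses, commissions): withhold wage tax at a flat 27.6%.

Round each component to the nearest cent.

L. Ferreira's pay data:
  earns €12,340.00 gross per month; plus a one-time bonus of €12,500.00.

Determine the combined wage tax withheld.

Wage Tax: taxable = €12,340.00
  €972.80 + 26.1% × (€12,340.00 − €7,200.00) = €972.80 + 26.1% × €5,140.00 = €2,314.34
Supplemental (27.6% flat on bonus): 27.6% × €12,500.00 = €3,450.00
Total wage tax: €2,314.34 + €3,450.00 = €5,764.34

€5,764.34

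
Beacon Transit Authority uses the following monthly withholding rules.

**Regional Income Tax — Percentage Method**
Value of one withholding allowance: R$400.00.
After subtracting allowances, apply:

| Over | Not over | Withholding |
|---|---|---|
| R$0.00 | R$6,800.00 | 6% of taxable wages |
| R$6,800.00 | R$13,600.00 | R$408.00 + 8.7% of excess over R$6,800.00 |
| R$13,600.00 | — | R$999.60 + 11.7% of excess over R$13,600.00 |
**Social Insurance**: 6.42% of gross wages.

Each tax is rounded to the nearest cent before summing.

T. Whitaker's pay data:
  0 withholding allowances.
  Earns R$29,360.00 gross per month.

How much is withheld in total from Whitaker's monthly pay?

Regional Income Tax: taxable = R$29,360.00
  R$999.60 + 11.7% × (R$29,360.00 − R$13,600.00) = R$999.60 + 11.7% × R$15,760.00 = R$2,843.52
Social Insurance: 6.42% × R$29,360.00 = R$1,884.91
Total: R$2,843.52 + R$1,884.91 = R$4,728.43

R$4,728.43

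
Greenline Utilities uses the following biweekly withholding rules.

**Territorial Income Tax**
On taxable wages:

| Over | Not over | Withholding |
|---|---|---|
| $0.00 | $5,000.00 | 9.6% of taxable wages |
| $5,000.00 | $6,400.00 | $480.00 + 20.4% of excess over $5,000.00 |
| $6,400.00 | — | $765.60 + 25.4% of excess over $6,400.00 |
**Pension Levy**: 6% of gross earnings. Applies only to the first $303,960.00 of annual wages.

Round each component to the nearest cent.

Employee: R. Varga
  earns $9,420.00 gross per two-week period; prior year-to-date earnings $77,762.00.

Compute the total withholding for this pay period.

$2,097.88

Territorial Income Tax: taxable = $9,420.00
  $765.60 + 25.4% × ($9,420.00 − $6,400.00) = $765.60 + 25.4% × $3,020.00 = $1,532.68
Pension Levy: 6% × $9,420.00 = $565.20
Total: $1,532.68 + $565.20 = $2,097.88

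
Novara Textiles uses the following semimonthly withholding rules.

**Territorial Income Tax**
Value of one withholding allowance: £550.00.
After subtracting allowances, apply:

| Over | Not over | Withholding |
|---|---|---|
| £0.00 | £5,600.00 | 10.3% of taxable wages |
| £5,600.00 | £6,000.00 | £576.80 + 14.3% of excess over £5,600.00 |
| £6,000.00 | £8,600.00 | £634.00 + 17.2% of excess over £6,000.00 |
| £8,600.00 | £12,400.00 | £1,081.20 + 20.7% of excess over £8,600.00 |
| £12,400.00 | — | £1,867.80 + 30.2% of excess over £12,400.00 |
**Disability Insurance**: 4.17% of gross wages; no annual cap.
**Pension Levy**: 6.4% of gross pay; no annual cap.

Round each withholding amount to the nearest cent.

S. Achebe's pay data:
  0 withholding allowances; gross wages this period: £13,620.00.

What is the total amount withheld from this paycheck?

Territorial Income Tax: taxable = £13,620.00
  £1,867.80 + 30.2% × (£13,620.00 − £12,400.00) = £1,867.80 + 30.2% × £1,220.00 = £2,236.24
Disability Insurance: 4.17% × £13,620.00 = £567.95
Pension Levy: 6.4% × £13,620.00 = £871.68
Total: £2,236.24 + £567.95 + £871.68 = £3,675.87

£3,675.87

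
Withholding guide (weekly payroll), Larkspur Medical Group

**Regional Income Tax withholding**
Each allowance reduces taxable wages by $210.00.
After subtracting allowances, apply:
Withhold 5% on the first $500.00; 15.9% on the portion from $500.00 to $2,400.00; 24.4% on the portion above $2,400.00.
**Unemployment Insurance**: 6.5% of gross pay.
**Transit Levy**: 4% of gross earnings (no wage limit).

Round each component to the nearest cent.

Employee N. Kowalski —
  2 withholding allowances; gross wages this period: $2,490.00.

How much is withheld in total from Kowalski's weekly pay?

Regional Income Tax: taxable = $2,490.00 − 2×$210.00 = $2,070.00
  $25.00 + 15.9% × ($2,070.00 − $500.00) = $25.00 + 15.9% × $1,570.00 = $274.63
Unemployment Insurance: 6.5% × $2,490.00 = $161.85
Transit Levy: 4% × $2,490.00 = $99.60
Total: $274.63 + $161.85 + $99.60 = $536.08

$536.08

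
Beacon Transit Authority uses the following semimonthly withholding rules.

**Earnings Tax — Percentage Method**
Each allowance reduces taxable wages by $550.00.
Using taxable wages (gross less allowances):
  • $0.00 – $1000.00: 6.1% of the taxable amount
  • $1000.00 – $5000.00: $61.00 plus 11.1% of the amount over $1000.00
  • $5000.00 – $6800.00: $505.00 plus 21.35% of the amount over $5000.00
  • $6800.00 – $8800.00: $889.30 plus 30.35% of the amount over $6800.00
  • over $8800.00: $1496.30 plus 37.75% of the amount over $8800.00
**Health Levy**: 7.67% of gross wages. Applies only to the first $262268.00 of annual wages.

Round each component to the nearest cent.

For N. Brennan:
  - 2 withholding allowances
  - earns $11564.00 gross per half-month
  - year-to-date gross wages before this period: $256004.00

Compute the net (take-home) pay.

$8959.09

Earnings Tax: taxable = $11564.00 − 2×$550.00 = $10464.00
  $1496.30 + 37.75% × ($10464.00 − $8800.00) = $1496.30 + 37.75% × $1664.00 = $2124.46
Health Levy: cap $262268.00 − YTD $256004.00 = $6264.00 subject; 7.67% × $6264.00 = $480.45
Total withheld: $2124.46 + $480.45 = $2604.91
Net pay: $11564.00 − $2604.91 = $8959.09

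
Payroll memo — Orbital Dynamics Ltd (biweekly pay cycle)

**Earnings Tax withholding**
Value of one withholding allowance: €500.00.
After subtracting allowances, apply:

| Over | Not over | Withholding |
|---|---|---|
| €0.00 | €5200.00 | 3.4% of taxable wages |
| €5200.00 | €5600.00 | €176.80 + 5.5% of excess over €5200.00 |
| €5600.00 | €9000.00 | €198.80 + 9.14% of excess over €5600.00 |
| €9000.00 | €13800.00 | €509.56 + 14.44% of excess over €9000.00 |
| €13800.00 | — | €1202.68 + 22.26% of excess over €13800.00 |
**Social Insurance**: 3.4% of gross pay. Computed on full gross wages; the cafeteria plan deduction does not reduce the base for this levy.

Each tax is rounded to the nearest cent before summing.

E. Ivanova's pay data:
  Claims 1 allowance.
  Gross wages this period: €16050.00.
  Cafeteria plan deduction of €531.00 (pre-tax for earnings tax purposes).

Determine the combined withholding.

€2019.73

Earnings Tax: taxable = €16050.00 − €531.00 − 1×€500.00 = €15019.00
  €1202.68 + 22.26% × (€15019.00 − €13800.00) = €1202.68 + 22.26% × €1219.00 = €1474.03
Social Insurance: 3.4% × €16050.00 = €545.70
Total: €1474.03 + €545.70 = €2019.73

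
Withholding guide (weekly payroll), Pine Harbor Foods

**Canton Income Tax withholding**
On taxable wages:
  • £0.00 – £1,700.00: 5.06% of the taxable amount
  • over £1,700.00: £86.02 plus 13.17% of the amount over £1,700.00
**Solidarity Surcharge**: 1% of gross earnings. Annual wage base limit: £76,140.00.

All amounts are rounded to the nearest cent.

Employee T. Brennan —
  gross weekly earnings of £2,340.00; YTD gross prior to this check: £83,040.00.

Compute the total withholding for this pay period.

Canton Income Tax: taxable = £2,340.00
  £86.02 + 13.17% × (£2,340.00 − £1,700.00) = £86.02 + 13.17% × £640.00 = £170.31
Solidarity Surcharge: YTD £83,040.00 ≥ cap £76,140.00 → £0.00
Total: £170.31 + £0.00 = £170.31

£170.31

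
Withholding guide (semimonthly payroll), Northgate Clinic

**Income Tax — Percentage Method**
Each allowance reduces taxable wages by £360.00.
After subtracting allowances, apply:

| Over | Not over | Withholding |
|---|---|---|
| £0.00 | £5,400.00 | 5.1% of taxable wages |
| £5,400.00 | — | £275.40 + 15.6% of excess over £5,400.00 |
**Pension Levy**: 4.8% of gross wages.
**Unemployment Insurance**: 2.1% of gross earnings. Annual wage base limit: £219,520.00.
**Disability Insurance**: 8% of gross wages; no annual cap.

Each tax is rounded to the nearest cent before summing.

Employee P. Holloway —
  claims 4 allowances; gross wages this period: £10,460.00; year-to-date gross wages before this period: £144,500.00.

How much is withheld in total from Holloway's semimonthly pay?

£2,398.66

Income Tax: taxable = £10,460.00 − 4×£360.00 = £9,020.00
  £275.40 + 15.6% × (£9,020.00 − £5,400.00) = £275.40 + 15.6% × £3,620.00 = £840.12
Pension Levy: 4.8% × £10,460.00 = £502.08
Unemployment Insurance: 2.1% × £10,460.00 = £219.66
Disability Insurance: 8% × £10,460.00 = £836.80
Total: £840.12 + £502.08 + £219.66 + £836.80 = £2,398.66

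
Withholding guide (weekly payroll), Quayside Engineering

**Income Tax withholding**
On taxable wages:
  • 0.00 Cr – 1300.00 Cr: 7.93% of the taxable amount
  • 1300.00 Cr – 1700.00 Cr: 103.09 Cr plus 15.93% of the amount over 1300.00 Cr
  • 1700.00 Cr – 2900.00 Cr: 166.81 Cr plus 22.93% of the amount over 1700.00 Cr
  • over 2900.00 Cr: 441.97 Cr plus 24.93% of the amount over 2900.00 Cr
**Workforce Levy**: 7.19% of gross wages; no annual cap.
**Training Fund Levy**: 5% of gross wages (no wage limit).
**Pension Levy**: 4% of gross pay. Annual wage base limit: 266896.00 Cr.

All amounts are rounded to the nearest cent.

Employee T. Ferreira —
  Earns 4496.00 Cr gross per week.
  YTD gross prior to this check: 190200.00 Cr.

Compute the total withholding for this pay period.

1567.75 Cr

Income Tax: taxable = 4496.00 Cr
  441.97 Cr + 24.93% × (4496.00 Cr − 2900.00 Cr) = 441.97 Cr + 24.93% × 1596.00 Cr = 839.85 Cr
Workforce Levy: 7.19% × 4496.00 Cr = 323.26 Cr
Training Fund Levy: 5% × 4496.00 Cr = 224.80 Cr
Pension Levy: 4% × 4496.00 Cr = 179.84 Cr
Total: 839.85 Cr + 323.26 Cr + 224.80 Cr + 179.84 Cr = 1567.75 Cr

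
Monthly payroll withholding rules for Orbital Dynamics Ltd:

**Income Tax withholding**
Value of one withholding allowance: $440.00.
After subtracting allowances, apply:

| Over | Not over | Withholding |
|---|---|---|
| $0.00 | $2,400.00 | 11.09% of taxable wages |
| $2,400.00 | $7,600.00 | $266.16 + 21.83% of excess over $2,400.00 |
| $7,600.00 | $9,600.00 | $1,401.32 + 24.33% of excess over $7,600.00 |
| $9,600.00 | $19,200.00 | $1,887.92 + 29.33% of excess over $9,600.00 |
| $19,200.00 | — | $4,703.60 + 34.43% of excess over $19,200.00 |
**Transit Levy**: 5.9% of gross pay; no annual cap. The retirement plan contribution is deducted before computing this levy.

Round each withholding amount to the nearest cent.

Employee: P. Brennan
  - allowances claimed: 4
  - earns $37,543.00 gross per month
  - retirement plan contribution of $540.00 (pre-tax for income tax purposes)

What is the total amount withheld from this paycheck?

$12,410.38

Income Tax: taxable = $37,543.00 − $540.00 − 4×$440.00 = $35,243.00
  $4,703.60 + 34.43% × ($35,243.00 − $19,200.00) = $4,703.60 + 34.43% × $16,043.00 = $10,227.20
Transit Levy: 5.9% × $37,003.00 = $2,183.18
Total: $10,227.20 + $2,183.18 = $12,410.38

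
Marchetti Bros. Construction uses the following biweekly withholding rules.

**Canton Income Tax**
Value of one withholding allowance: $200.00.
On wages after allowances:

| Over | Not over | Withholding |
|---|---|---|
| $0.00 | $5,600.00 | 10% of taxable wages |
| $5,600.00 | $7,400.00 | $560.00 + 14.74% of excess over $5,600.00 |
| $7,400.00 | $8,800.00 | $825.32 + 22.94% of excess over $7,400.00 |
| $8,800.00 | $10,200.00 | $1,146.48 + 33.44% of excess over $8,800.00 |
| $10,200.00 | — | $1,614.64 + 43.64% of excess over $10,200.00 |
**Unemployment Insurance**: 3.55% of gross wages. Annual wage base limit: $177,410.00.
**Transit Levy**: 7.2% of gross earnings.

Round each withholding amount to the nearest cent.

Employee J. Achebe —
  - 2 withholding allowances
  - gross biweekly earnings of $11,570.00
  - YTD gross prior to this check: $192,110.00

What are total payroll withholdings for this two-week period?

$2,870.99

Canton Income Tax: taxable = $11,570.00 − 2×$200.00 = $11,170.00
  $1,614.64 + 43.64% × ($11,170.00 − $10,200.00) = $1,614.64 + 43.64% × $970.00 = $2,037.95
Unemployment Insurance: YTD $192,110.00 ≥ cap $177,410.00 → $0.00
Transit Levy: 7.2% × $11,570.00 = $833.04
Total: $2,037.95 + $0.00 + $833.04 = $2,870.99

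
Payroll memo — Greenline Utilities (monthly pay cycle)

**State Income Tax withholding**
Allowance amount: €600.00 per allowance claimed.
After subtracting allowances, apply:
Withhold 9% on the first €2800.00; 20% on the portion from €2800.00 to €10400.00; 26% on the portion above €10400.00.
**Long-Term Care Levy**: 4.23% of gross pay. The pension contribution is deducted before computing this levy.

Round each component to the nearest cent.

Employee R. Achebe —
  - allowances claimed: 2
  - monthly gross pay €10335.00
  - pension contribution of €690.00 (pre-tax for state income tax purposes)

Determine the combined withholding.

State Income Tax: taxable = €10335.00 − €690.00 − 2×€600.00 = €8445.00
  €252.00 + 20% × (€8445.00 − €2800.00) = €252.00 + 20% × €5645.00 = €1381.00
Long-Term Care Levy: 4.23% × €9645.00 = €407.98
Total: €1381.00 + €407.98 = €1788.98

€1788.98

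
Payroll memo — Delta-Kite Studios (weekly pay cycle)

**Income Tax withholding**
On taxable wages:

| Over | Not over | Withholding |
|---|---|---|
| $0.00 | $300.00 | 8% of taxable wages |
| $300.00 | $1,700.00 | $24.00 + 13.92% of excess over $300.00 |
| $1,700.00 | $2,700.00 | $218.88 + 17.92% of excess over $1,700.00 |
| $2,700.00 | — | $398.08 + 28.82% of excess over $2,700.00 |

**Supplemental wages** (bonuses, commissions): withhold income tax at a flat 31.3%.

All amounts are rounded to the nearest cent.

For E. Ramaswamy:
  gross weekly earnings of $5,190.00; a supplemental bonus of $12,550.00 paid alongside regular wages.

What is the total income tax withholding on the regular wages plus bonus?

Income Tax: taxable = $5,190.00
  $398.08 + 28.82% × ($5,190.00 − $2,700.00) = $398.08 + 28.82% × $2,490.00 = $1,115.70
Supplemental (31.3% flat on bonus): 31.3% × $12,550.00 = $3,928.15
Total income tax: $1,115.70 + $3,928.15 = $5,043.85

$5,043.85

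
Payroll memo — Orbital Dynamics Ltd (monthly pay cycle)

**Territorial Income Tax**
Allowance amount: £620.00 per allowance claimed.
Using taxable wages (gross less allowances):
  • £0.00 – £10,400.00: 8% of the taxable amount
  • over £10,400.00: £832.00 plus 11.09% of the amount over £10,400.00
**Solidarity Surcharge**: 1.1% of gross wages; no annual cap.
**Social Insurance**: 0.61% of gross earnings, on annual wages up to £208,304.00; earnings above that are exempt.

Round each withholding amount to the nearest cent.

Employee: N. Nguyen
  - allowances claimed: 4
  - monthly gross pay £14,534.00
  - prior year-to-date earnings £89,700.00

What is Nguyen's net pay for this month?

£13,270.04

Territorial Income Tax: taxable = £14,534.00 − 4×£620.00 = £12,054.00
  £832.00 + 11.09% × (£12,054.00 − £10,400.00) = £832.00 + 11.09% × £1,654.00 = £1,015.43
Solidarity Surcharge: 1.1% × £14,534.00 = £159.87
Social Insurance: 0.61% × £14,534.00 = £88.66
Total withheld: £1,015.43 + £159.87 + £88.66 = £1,263.96
Net pay: £14,534.00 − £1,263.96 = £13,270.04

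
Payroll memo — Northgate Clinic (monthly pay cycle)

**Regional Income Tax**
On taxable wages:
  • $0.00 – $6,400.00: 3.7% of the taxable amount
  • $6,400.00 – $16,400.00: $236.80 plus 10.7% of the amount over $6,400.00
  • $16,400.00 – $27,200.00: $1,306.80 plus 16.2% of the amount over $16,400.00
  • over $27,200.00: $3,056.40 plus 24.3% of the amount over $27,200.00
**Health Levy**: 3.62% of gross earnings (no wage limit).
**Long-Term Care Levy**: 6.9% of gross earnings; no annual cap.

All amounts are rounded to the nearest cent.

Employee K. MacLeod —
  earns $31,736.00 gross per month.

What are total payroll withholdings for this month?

Regional Income Tax: taxable = $31,736.00
  $3,056.40 + 24.3% × ($31,736.00 − $27,200.00) = $3,056.40 + 24.3% × $4,536.00 = $4,158.65
Health Levy: 3.62% × $31,736.00 = $1,148.84
Long-Term Care Levy: 6.9% × $31,736.00 = $2,189.78
Total: $4,158.65 + $1,148.84 + $2,189.78 = $7,497.27

$7,497.27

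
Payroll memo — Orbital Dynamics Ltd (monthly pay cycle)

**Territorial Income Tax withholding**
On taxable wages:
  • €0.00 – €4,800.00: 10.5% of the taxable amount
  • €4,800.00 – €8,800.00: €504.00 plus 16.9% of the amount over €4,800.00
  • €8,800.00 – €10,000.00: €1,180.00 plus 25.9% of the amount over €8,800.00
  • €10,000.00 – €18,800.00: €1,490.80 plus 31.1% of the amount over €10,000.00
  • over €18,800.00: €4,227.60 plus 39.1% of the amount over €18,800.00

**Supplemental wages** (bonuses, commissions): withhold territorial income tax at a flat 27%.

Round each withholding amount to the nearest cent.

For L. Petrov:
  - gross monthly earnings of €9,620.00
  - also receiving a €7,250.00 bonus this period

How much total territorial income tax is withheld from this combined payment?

€3,349.88

Territorial Income Tax: taxable = €9,620.00
  €1,180.00 + 25.9% × (€9,620.00 − €8,800.00) = €1,180.00 + 25.9% × €820.00 = €1,392.38
Supplemental (27% flat on bonus): 27% × €7,250.00 = €1,957.50
Total territorial income tax: €1,392.38 + €1,957.50 = €3,349.88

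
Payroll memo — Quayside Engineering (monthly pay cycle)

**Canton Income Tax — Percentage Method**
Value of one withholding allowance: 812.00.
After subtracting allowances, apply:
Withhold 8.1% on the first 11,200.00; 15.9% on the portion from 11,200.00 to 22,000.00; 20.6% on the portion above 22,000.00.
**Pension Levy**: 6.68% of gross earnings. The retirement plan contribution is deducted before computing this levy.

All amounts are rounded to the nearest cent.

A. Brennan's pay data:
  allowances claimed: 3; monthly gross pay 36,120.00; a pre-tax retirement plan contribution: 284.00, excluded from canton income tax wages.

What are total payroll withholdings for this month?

7,366.64

Canton Income Tax: taxable = 36,120.00 − 284.00 − 3×812.00 = 33,400.00
  2,624.40 + 20.6% × (33,400.00 − 22,000.00) = 2,624.40 + 20.6% × 11,400.00 = 4,972.80
Pension Levy: 6.68% × 35,836.00 = 2,393.84
Total: 4,972.80 + 2,393.84 = 7,366.64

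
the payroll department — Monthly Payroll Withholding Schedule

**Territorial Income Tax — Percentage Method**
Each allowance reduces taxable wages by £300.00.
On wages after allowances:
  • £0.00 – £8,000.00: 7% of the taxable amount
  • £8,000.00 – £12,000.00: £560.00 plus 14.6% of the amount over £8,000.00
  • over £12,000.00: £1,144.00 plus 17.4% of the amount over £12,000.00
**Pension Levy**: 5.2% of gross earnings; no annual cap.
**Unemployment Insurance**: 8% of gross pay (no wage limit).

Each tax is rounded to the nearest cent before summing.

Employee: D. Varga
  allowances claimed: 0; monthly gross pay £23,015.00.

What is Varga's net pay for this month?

Territorial Income Tax: taxable = £23,015.00
  £1,144.00 + 17.4% × (£23,015.00 − £12,000.00) = £1,144.00 + 17.4% × £11,015.00 = £3,060.61
Pension Levy: 5.2% × £23,015.00 = £1,196.78
Unemployment Insurance: 8% × £23,015.00 = £1,841.20
Total withheld: £3,060.61 + £1,196.78 + £1,841.20 = £6,098.59
Net pay: £23,015.00 − £6,098.59 = £16,916.41

£16,916.41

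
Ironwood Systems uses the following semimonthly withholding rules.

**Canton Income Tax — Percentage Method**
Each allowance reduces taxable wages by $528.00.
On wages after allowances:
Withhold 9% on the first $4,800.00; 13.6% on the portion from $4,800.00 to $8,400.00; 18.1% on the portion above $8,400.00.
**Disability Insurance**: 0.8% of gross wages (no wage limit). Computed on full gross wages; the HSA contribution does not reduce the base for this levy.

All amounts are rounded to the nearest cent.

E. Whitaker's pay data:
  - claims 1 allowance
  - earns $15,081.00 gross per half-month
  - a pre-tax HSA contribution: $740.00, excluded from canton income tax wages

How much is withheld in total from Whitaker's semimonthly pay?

Canton Income Tax: taxable = $15,081.00 − $740.00 − 1×$528.00 = $13,813.00
  $921.60 + 18.1% × ($13,813.00 − $8,400.00) = $921.60 + 18.1% × $5,413.00 = $1,901.35
Disability Insurance: 0.8% × $15,081.00 = $120.65
Total: $1,901.35 + $120.65 = $2,022.00

$2,022.00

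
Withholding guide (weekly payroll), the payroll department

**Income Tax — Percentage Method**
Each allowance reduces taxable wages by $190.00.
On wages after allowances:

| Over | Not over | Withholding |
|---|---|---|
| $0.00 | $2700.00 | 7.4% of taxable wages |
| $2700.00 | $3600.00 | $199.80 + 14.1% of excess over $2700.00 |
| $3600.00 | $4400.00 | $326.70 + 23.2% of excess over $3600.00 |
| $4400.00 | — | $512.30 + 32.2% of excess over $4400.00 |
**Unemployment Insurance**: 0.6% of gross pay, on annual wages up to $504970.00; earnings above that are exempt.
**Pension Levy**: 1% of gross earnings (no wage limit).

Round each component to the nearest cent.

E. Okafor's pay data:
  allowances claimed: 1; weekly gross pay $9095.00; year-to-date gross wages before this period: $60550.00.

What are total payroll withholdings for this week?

Income Tax: taxable = $9095.00 − 1×$190.00 = $8905.00
  $512.30 + 32.2% × ($8905.00 − $4400.00) = $512.30 + 32.2% × $4505.00 = $1962.91
Unemployment Insurance: 0.6% × $9095.00 = $54.57
Pension Levy: 1% × $9095.00 = $90.95
Total: $1962.91 + $54.57 + $90.95 = $2108.43

$2108.43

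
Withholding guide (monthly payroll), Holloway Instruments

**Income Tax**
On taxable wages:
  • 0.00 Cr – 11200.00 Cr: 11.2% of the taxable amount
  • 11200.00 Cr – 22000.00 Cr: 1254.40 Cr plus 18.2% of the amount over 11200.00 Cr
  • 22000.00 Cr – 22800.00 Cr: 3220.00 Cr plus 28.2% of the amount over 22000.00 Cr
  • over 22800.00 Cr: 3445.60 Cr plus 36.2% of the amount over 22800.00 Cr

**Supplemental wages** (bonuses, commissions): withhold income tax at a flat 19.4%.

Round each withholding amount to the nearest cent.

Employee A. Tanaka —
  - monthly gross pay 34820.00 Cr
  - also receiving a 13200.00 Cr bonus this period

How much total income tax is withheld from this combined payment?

Income Tax: taxable = 34820.00 Cr
  3445.60 Cr + 36.2% × (34820.00 Cr − 22800.00 Cr) = 3445.60 Cr + 36.2% × 12020.00 Cr = 7796.84 Cr
Supplemental (19.4% flat on bonus): 19.4% × 13200.00 Cr = 2560.80 Cr
Total income tax: 7796.84 Cr + 2560.80 Cr = 10357.64 Cr

10357.64 Cr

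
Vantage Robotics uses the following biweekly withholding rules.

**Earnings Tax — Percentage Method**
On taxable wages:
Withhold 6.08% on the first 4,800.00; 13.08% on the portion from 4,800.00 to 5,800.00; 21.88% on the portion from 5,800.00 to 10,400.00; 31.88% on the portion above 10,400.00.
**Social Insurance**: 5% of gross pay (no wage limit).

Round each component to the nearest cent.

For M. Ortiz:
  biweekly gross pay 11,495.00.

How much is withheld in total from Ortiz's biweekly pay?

2,352.96

Earnings Tax: taxable = 11,495.00
  1,429.12 + 31.88% × (11,495.00 − 10,400.00) = 1,429.12 + 31.88% × 1,095.00 = 1,778.21
Social Insurance: 5% × 11,495.00 = 574.75
Total: 1,778.21 + 574.75 = 2,352.96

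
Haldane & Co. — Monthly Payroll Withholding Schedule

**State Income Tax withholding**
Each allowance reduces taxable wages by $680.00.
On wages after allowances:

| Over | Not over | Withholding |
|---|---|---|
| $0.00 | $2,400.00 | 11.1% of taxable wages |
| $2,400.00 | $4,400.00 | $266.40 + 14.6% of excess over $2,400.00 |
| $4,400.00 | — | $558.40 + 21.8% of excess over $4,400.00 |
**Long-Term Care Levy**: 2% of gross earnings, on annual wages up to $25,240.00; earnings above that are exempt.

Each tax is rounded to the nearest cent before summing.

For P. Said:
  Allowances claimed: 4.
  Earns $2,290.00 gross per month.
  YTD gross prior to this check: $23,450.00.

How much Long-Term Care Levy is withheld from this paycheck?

$35.80

Long-Term Care Levy: cap $25,240.00 − YTD $23,450.00 = $1,790.00 subject; 2% × $1,790.00 = $35.80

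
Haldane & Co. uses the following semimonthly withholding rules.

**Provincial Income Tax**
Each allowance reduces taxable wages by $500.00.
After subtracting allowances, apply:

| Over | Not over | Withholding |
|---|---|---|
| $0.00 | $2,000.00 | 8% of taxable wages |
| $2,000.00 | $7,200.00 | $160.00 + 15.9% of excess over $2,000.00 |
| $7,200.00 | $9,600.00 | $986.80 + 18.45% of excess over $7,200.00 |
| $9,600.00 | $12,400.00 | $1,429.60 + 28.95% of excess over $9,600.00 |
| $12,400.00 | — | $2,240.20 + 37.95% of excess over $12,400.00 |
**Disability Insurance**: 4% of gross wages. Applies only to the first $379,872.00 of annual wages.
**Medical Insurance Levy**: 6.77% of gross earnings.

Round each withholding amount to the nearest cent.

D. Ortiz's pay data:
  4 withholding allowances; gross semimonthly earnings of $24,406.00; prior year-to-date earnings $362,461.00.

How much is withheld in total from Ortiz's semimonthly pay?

Provincial Income Tax: taxable = $24,406.00 − 4×$500.00 = $22,406.00
  $2,240.20 + 37.95% × ($22,406.00 − $12,400.00) = $2,240.20 + 37.95% × $10,006.00 = $6,037.48
Disability Insurance: cap $379,872.00 − YTD $362,461.00 = $17,411.00 subject; 4% × $17,411.00 = $696.44
Medical Insurance Levy: 6.77% × $24,406.00 = $1,652.29
Total: $6,037.48 + $696.44 + $1,652.29 = $8,386.21

$8,386.21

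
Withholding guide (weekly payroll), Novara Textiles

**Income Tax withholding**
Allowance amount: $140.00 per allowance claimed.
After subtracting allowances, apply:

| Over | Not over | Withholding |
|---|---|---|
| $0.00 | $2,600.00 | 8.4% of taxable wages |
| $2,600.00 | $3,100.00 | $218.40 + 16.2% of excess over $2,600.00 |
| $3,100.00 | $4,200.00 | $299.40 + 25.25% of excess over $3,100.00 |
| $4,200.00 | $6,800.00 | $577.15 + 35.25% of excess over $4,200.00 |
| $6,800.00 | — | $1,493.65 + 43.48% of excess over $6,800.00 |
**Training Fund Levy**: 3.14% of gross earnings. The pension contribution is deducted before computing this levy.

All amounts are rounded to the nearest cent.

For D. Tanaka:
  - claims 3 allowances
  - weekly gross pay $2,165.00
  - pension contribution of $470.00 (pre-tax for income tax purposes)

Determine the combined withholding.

Income Tax: taxable = $2,165.00 − $470.00 − 3×$140.00 = $1,275.00
  8.4% × $1,275.00 = $107.10
Training Fund Levy: 3.14% × $1,695.00 = $53.22
Total: $107.10 + $53.22 = $160.32

$160.32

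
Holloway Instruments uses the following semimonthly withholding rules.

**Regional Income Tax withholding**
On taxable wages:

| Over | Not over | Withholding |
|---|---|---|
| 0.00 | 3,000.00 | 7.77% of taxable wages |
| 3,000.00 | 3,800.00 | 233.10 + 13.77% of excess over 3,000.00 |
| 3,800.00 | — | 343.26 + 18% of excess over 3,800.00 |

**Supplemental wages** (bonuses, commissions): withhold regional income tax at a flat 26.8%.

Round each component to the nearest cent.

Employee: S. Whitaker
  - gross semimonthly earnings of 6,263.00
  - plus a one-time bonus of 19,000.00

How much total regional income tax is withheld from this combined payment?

5,878.60

Regional Income Tax: taxable = 6,263.00
  343.26 + 18% × (6,263.00 − 3,800.00) = 343.26 + 18% × 2,463.00 = 786.60
Supplemental (26.8% flat on bonus): 26.8% × 19,000.00 = 5,092.00
Total regional income tax: 786.60 + 5,092.00 = 5,878.60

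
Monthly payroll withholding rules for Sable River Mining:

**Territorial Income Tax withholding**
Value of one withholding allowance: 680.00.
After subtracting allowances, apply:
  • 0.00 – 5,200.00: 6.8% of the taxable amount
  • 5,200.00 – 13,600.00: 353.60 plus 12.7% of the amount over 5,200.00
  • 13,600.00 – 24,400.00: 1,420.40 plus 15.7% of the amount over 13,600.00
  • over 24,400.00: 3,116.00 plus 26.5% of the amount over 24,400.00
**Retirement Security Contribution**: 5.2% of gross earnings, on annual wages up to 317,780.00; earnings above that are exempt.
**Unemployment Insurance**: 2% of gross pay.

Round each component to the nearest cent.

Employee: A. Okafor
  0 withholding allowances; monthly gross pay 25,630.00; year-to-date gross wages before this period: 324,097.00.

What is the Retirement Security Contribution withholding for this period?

Retirement Security Contribution: YTD 324,097.00 ≥ cap 317,780.00 → 0.00

0.00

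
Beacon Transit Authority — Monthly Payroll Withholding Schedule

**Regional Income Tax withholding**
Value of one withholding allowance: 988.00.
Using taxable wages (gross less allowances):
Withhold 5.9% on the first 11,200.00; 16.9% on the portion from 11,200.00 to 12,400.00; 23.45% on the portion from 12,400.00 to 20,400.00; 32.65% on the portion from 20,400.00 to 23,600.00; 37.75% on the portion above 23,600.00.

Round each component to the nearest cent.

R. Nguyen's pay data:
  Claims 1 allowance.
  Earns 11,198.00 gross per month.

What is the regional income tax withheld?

602.39

Regional Income Tax: taxable = 11,198.00 − 1×988.00 = 10,210.00
  5.9% × 10,210.00 = 602.39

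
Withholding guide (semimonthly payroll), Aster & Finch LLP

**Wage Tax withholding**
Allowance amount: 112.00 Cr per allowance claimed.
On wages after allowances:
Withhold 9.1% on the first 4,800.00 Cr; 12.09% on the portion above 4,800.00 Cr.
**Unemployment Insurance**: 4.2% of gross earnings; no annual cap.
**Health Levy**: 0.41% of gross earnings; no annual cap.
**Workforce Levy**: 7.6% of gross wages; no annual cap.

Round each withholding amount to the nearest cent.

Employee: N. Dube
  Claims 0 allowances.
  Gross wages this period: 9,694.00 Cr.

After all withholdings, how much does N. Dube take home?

Wage Tax: taxable = 9,694.00 Cr
  436.80 Cr + 12.09% × (9,694.00 Cr − 4,800.00 Cr) = 436.80 Cr + 12.09% × 4,894.00 Cr = 1,028.48 Cr
Unemployment Insurance: 4.2% × 9,694.00 Cr = 407.15 Cr
Health Levy: 0.41% × 9,694.00 Cr = 39.75 Cr
Workforce Levy: 7.6% × 9,694.00 Cr = 736.74 Cr
Total withheld: 1,028.48 Cr + 407.15 Cr + 39.75 Cr + 736.74 Cr = 2,212.12 Cr
Net pay: 9,694.00 Cr − 2,212.12 Cr = 7,481.88 Cr

7,481.88 Cr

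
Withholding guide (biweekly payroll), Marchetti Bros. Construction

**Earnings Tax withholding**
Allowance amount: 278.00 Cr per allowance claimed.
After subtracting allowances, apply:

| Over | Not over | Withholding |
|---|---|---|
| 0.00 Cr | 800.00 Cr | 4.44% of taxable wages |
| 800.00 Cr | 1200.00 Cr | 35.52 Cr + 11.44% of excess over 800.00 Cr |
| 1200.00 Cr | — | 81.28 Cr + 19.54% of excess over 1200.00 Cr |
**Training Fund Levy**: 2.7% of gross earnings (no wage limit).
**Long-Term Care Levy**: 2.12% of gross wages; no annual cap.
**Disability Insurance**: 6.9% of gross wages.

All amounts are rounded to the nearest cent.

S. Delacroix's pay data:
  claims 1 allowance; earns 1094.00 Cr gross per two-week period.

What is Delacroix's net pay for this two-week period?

928.43 Cr

Earnings Tax: taxable = 1094.00 Cr − 1×278.00 Cr = 816.00 Cr
  35.52 Cr + 11.44% × (816.00 Cr − 800.00 Cr) = 35.52 Cr + 11.44% × 16.00 Cr = 37.35 Cr
Training Fund Levy: 2.7% × 1094.00 Cr = 29.54 Cr
Long-Term Care Levy: 2.12% × 1094.00 Cr = 23.19 Cr
Disability Insurance: 6.9% × 1094.00 Cr = 75.49 Cr
Total withheld: 37.35 Cr + 29.54 Cr + 23.19 Cr + 75.49 Cr = 165.57 Cr
Net pay: 1094.00 Cr − 165.57 Cr = 928.43 Cr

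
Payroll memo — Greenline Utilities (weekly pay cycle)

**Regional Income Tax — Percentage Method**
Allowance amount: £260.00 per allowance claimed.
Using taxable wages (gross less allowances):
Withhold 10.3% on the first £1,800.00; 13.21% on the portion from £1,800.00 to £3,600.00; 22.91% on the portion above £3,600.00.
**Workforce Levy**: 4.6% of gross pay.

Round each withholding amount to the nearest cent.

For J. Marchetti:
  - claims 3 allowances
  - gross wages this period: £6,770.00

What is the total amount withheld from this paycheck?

£1,282.15

Regional Income Tax: taxable = £6,770.00 − 3×£260.00 = £5,990.00
  £423.18 + 22.91% × (£5,990.00 − £3,600.00) = £423.18 + 22.91% × £2,390.00 = £970.73
Workforce Levy: 4.6% × £6,770.00 = £311.42
Total: £970.73 + £311.42 = £1,282.15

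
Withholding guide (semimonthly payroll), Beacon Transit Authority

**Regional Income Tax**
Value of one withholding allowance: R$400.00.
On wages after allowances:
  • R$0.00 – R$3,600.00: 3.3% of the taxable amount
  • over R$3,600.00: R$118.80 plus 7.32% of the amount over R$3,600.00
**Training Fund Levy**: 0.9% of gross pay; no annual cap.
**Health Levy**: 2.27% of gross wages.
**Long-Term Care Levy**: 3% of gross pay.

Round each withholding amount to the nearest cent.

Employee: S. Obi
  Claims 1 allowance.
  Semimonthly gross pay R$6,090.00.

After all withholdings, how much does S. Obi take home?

R$5,442.46

Regional Income Tax: taxable = R$6,090.00 − 1×R$400.00 = R$5,690.00
  R$118.80 + 7.32% × (R$5,690.00 − R$3,600.00) = R$118.80 + 7.32% × R$2,090.00 = R$271.79
Training Fund Levy: 0.9% × R$6,090.00 = R$54.81
Health Levy: 2.27% × R$6,090.00 = R$138.24
Long-Term Care Levy: 3% × R$6,090.00 = R$182.70
Total withheld: R$271.79 + R$54.81 + R$138.24 + R$182.70 = R$647.54
Net pay: R$6,090.00 − R$647.54 = R$5,442.46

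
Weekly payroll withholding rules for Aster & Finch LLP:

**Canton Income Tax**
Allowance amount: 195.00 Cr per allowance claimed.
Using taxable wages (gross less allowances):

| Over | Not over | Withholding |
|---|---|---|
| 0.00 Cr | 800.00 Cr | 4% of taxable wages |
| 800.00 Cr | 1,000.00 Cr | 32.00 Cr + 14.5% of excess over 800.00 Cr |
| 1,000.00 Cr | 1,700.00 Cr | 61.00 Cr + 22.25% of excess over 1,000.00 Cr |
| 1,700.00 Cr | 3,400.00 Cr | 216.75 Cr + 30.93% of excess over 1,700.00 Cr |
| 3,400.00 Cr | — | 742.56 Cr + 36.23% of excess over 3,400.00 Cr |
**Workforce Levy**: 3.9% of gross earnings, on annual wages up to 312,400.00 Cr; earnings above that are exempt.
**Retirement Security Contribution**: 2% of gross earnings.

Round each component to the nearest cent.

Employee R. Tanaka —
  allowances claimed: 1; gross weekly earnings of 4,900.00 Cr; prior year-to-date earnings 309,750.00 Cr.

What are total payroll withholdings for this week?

Canton Income Tax: taxable = 4,900.00 Cr − 1×195.00 Cr = 4,705.00 Cr
  742.56 Cr + 36.23% × (4,705.00 Cr − 3,400.00 Cr) = 742.56 Cr + 36.23% × 1,305.00 Cr = 1,215.36 Cr
Workforce Levy: cap 312,400.00 Cr − YTD 309,750.00 Cr = 2,650.00 Cr subject; 3.9% × 2,650.00 Cr = 103.35 Cr
Retirement Security Contribution: 2% × 4,900.00 Cr = 98.00 Cr
Total: 1,215.36 Cr + 103.35 Cr + 98.00 Cr = 1,416.71 Cr

1,416.71 Cr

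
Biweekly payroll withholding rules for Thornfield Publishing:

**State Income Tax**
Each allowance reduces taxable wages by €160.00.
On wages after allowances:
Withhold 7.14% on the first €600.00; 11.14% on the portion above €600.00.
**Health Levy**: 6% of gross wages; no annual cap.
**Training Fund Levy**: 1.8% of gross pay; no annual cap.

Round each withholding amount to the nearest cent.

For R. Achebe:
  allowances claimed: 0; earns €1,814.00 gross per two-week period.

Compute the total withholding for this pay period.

State Income Tax: taxable = €1,814.00
  €42.84 + 11.14% × (€1,814.00 − €600.00) = €42.84 + 11.14% × €1,214.00 = €178.08
Health Levy: 6% × €1,814.00 = €108.84
Training Fund Levy: 1.8% × €1,814.00 = €32.65
Total: €178.08 + €108.84 + €32.65 = €319.57

€319.57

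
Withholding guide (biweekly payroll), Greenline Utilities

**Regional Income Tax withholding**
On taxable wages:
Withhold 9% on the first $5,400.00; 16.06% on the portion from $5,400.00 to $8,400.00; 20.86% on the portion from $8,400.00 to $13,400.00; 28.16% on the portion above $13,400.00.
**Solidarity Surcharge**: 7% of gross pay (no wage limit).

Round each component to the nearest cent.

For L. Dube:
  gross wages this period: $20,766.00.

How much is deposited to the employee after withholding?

Regional Income Tax: taxable = $20,766.00
  $2,010.80 + 28.16% × ($20,766.00 − $13,400.00) = $2,010.80 + 28.16% × $7,366.00 = $4,085.07
Solidarity Surcharge: 7% × $20,766.00 = $1,453.62
Total withheld: $4,085.07 + $1,453.62 = $5,538.69
Net pay: $20,766.00 − $5,538.69 = $15,227.31

$15,227.31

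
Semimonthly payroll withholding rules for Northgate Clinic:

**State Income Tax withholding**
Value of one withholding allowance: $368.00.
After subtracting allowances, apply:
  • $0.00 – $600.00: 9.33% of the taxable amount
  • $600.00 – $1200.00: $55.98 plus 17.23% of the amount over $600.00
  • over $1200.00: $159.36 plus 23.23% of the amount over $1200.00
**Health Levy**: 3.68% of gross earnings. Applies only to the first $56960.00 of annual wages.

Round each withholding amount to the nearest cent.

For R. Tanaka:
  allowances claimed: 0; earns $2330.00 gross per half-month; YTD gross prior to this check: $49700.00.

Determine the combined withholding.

State Income Tax: taxable = $2330.00
  $159.36 + 23.23% × ($2330.00 − $1200.00) = $159.36 + 23.23% × $1130.00 = $421.86
Health Levy: 3.68% × $2330.00 = $85.74
Total: $421.86 + $85.74 = $507.60

$507.60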